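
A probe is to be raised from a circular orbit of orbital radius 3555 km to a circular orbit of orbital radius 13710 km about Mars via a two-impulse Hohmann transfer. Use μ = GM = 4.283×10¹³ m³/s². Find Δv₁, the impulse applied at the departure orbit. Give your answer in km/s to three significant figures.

r₁ = 3555 km = 3.555×10⁶ m.
r₂ = 13710 km = 1.371×10⁷ m.
Transfer ellipse a_t = (r₁ + r₂)/2 = 8.632×10⁶ m.
At r₁: circular v_c1 = √(μ/r₁) = 3471 m/s; transfer-periapsis v_p = √[μ(2/r₁ − 1/a_t)] = 4374 m/s.
Δv₁ = v_p − v_c1 = 903.3 m/s.
= 0.9033 km/s.

Δv ≈ 0.903 km/s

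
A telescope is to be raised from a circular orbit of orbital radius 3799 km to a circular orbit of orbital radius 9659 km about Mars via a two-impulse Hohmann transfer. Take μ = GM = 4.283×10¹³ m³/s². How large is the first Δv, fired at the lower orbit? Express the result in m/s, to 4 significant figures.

r₁ = 3799 km = 3.799×10⁶ m.
r₂ = 9659 km = 9.659×10⁶ m.
Transfer ellipse a_t = (r₁ + r₂)/2 = 6.729×10⁶ m.
At r₁: circular v_c1 = √(μ/r₁) = 3358 m/s; transfer-periapsis v_p = √[μ(2/r₁ − 1/a_t)] = 4023 m/s.
Δv₁ = v_p − v_c1 = 665.1 m/s.

Δv ≈ 665.1 m/s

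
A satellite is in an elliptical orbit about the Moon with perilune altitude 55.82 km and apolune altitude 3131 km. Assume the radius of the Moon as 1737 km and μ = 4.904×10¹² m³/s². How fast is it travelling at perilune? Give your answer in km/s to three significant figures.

r_p = 1737 + 55.82 = 1792.8 km = 1.7928×10⁶ m.
r_a = 1737 + 3131 = 4868.0 km = 4.8680×10⁶ m.
Semi-major axis a = (r_p + r_a)/2 = 3330.4 km = 3.330×10⁶ m.
Vis-viva: v² = μ(2/r − 1/a) = 4.904×10¹² × (1.116×10⁻⁶ − 3.003×10⁻⁷) = 3.998×10⁶ m²/s².
v = 2000 m/s = 2.000 km/s.

v ≈ 2.00 km/s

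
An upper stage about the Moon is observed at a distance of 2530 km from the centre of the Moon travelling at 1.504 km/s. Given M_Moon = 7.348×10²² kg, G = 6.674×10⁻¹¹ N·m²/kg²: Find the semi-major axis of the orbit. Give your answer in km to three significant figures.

a ≈ 3040 km

μ = GM = 6.674×10⁻¹¹ × 7.348×10²² = 4.904×10¹² m³/s².
r = 2.530×10⁶ m.
Specific orbital energy ε = v²/2 − μ/r = (1504)²/2 − 4.904×10¹²/2.530×10⁶ = -8.074×10⁵ J/kg.
Since ε = −μ/(2a), a = −μ/(2ε) = 3.037×10⁶ m = 3037.1 km.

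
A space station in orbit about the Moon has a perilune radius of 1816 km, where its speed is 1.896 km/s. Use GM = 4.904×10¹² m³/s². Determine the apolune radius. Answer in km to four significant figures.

r_p = 1.816×10⁶ m.
Specific energy ε = v²/2 − μ/r = -9.030×10⁵ J/kg, so a = −μ/(2ε) = 2.715×10⁶ m.
The apsides satisfy r_p + r_a = 2a, so the apolune radius is 2a − r_p = 3.615×10⁶ m = 3614.6 km.

apolune radius ≈ 3615 km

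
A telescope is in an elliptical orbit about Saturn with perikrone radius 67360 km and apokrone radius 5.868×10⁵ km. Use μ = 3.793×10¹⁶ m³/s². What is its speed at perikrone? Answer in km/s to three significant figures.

Semi-major axis a = (r_p + r_a)/2 = 3.2708×10⁵ km = 3.271×10⁸ m.
Vis-viva: v² = μ(2/r − 1/a) = 3.793×10¹⁶ × (2.969×10⁻⁸ − 3.057×10⁻⁹) = 1.010×10⁹ m²/s².
v = 31780 m/s = 31.78 km/s.

v ≈ 31.8 km/s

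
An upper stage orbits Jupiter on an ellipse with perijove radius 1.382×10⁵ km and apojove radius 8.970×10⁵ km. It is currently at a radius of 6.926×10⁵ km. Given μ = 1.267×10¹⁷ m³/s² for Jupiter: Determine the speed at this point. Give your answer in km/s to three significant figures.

Semi-major axis a = (r_p + r_a)/2 = 5.1760×10⁵ km = 5.176×10⁸ m.
Vis-viva: v² = μ(2/r − 1/a) = 1.267×10¹⁷ × (2.888×10⁻⁹ − 1.932×10⁻⁹) = 1.211×10⁸ m²/s².
v = 11000 m/s = 11.00 km/s.

v ≈ 11.0 km/s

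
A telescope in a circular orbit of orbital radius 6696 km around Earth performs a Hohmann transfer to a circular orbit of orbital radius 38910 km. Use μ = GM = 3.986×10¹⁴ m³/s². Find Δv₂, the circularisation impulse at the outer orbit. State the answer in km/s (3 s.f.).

r₁ = 6696 km = 6.696×10⁶ m.
r₂ = 38910 km = 3.891×10⁷ m.
Transfer ellipse a_t = (r₁ + r₂)/2 = 2.280×10⁷ m.
At r₁: circular v_c1 = √(μ/r₁) = 7715 m/s; transfer-perigee v_p = √[μ(2/r₁ − 1/a_t)] = 10080 m/s.
At r₂: circular v_c2 = √(μ/r₂) = 3201 m/s; transfer-apogee v_a = √[μ(2/r₂ − 1/a_t)] = 1734 m/s.
Δv₂ = v_c2 − v_a = 1466 m/s.
= 1.466 km/s.

Δv ≈ 1.47 km/s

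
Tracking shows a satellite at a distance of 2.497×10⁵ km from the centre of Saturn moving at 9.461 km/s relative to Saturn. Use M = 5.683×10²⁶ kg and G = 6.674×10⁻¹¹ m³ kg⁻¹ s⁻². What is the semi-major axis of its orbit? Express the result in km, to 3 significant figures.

a ≈ 1.77×10⁵ km

μ = GM = 6.674×10⁻¹¹ × 5.683×10²⁶ = 3.793×10¹⁶ m³/s².
r = 2.497×10⁸ m.
Specific orbital energy ε = v²/2 − μ/r = (9461)²/2 − 3.793×10¹⁶/2.497×10⁸ = -1.071×10⁸ J/kg.
Since ε = −μ/(2a), a = −μ/(2ε) = 1.770×10⁸ m = 1.7700×10⁵ km.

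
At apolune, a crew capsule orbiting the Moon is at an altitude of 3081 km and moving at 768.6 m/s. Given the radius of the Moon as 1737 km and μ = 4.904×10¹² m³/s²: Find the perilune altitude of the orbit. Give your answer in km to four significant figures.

perilune altitude ≈ 232.8 km

r_a = 1737 + 3081 = 4818.0 km = 4.818×10⁶ m.
Specific energy ε = v²/2 − μ/r = -7.225×10⁵ J/kg, so a = −μ/(2ε) = 3.394×10⁶ m.
The apsides satisfy r_p + r_a = 2a, so the perilune radius is 2a − r_a = 1.970×10⁶ m = 1969.8 km.
Perilune altitude = 1969.8 − 1737 = 232.76 km.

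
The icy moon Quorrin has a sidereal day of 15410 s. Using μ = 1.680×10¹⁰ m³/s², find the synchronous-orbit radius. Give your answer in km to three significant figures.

A synchronous orbit has period T, so by Kepler's third law a = (μT²/4π²)^(1/3).
μT²/4π² = 1.680×10¹⁰ × (1.541×10⁴)² / 39.48 = 1.011×10¹⁷ m³.
a = 4.658×10⁵ m = 465.78 km.

r_sync ≈ 466 km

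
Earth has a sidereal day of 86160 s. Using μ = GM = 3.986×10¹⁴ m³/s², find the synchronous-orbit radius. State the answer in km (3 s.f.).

A synchronous orbit has period T, so by Kepler's third law a = (μT²/4π²)^(1/3).
μT²/4π² = 3.986×10¹⁴ × (8.616×10⁴)² / 39.48 = 7.495×10²² m³.
a = 4.216×10⁷ m = 42163 km.

r_sync ≈ 42200 km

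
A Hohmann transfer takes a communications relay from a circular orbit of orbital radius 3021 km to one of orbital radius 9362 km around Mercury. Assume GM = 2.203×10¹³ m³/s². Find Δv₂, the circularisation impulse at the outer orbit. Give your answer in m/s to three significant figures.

Δv ≈ 462 m/s

r₁ = 3021 km = 3.021×10⁶ m.
r₂ = 9362 km = 9.362×10⁶ m.
Transfer ellipse a_t = (r₁ + r₂)/2 = 6.192×10⁶ m.
At r₁: circular v_c1 = √(μ/r₁) = 2700 m/s; transfer-periherm v_p = √[μ(2/r₁ − 1/a_t)] = 3321 m/s.
At r₂: circular v_c2 = √(μ/r₂) = 1534 m/s; transfer-apoherm v_a = √[μ(2/r₂ − 1/a_t)] = 1072 m/s.
Δv₂ = v_c2 − v_a = 462.5 m/s.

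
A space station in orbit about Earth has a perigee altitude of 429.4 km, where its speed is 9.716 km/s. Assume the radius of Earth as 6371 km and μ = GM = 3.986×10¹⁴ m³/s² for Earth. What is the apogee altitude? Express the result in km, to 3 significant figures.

r_p = 6371 + 429.4 = 6800.4 km = 6.800×10⁶ m.
Specific energy ε = v²/2 − μ/r = -1.141×10⁷ J/kg, so a = −μ/(2ε) = 1.746×10⁷ m.
The apsides satisfy r_p + r_a = 2a, so the apogee radius is 2a − r_p = 2.812×10⁷ m = 28122 km.
Apogee altitude = 28122 − 6371 = 21751 km.

apogee altitude ≈ 21800 km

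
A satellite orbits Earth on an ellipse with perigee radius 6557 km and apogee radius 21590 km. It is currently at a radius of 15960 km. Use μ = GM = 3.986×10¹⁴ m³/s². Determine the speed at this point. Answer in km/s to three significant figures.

v ≈ 4.65 km/s

Semi-major axis a = (r_p + r_a)/2 = 14074 km = 1.407×10⁷ m.
Vis-viva: v² = μ(2/r − 1/a) = 3.986×10¹⁴ × (1.253×10⁻⁷ − 7.106×10⁻⁸) = 2.163×10⁷ m²/s².
v = 4650 m/s = 4.650 km/s.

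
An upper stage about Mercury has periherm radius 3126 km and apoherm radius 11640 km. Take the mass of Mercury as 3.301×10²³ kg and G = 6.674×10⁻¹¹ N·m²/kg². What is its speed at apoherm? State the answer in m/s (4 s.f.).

v ≈ 895.2 m/s

μ = GM = 6.674×10⁻¹¹ × 3.301×10²³ = 2.203×10¹³ m³/s².
Semi-major axis a = (r_p + r_a)/2 = 7383.0 km = 7.383×10⁶ m.
Vis-viva: v² = μ(2/r − 1/a) = 2.203×10¹³ × (1.718×10⁻⁷ − 1.354×10⁻⁷) = 8.014×10⁵ m²/s².
v = 895.2 m/s.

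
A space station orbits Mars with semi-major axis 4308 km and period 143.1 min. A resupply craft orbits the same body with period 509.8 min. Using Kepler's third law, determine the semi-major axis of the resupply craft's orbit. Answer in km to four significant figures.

a₂ ≈ 10050 km

Kepler's third law: a³ ∝ T², so a₂ = a₁ (T₂/T₁)^(2/3).
T₂/T₁ = 3.563, (T₂/T₁)^(2/3) = 2.333.
a₂ = 4308 × 2.333 = 10050 km.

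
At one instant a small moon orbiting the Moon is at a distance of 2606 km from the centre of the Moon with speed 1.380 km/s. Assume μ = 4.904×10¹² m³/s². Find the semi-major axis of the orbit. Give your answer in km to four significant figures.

a ≈ 2638 km

r = 2.606×10⁶ m.
Vis-viva rearranged: 1/a = 2/r − v²/μ = 7.675×10⁻⁷ − 3.883×10⁻⁷ = 3.791×10⁻⁷ m⁻¹.
a = 2.638×10⁶ m = 2637.7 km.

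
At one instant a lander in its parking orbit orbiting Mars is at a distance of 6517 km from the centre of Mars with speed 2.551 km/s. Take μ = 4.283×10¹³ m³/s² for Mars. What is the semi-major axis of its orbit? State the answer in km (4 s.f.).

a ≈ 6454 km

r = 6.517×10⁶ m.
Vis-viva rearranged: 1/a = 2/r − v²/μ = 3.069×10⁻⁷ − 1.519×10⁻⁷ = 1.549×10⁻⁷ m⁻¹.
a = 6.454×10⁶ m = 6453.7 km.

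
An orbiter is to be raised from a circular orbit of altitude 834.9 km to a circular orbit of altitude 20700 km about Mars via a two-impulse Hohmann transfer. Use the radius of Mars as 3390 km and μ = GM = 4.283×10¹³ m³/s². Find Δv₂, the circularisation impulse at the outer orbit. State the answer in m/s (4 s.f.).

r₁ = 3390 + 834.9 = 4224.9 km = 4.2249×10⁶ m.
r₂ = 3390 + 20700 = 24090 km = 2.4090×10⁷ m.
Transfer ellipse a_t = (r₁ + r₂)/2 = 1.416×10⁷ m.
At r₁: circular v_c1 = √(μ/r₁) = 3184 m/s; transfer-periapsis v_p = √[μ(2/r₁ − 1/a_t)] = 4153 m/s.
At r₂: circular v_c2 = √(μ/r₂) = 1333 m/s; transfer-apoapsis v_a = √[μ(2/r₂ − 1/a_t)] = 728.4 m/s.
Δv₂ = v_c2 − v_a = 605.0 m/s.

Δv ≈ 605.0 m/s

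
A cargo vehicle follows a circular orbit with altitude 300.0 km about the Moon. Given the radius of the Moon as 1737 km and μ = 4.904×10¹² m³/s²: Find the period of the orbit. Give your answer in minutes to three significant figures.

r = 1737 + 300.0 = 2037.0 km = 2.0370×10⁶ m.
Kepler's third law: T = 2π√(r³/μ) = 2π√((2.037×10⁶)³ / 4.904×10¹²).
r³/μ = 1.724×10⁶ s², so T = 2π × 1.313×10³ = 8.249×10³ s.
Converting: 8.249×10³ s ÷ 60.00 = 137.5 minutes.

T ≈ 137 minutes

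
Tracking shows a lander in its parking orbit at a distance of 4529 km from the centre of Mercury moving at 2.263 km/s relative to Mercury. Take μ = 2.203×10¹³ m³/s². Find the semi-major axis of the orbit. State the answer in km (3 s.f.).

a ≈ 4780 km

r = 4.529×10⁶ m.
Specific orbital energy ε = v²/2 − μ/r = (2263)²/2 − 2.203×10¹³/4.529×10⁶ = -2.304×10⁶ J/kg.
Since ε = −μ/(2a), a = −μ/(2ε) = 4.782×10⁶ m = 4781.6 km.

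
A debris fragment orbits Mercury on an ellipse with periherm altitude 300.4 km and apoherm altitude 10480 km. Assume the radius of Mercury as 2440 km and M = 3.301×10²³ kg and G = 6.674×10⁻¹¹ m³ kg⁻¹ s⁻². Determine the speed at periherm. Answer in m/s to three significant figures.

v ≈ 3640 m/s

μ = GM = 6.674×10⁻¹¹ × 3.301×10²³ = 2.203×10¹³ m³/s².
r_p = 2440 + 300.4 = 2740.4 km = 2.7404×10⁶ m.
r_a = 2440 + 10480 = 12920 km = 1.2920×10⁷ m.
Semi-major axis a = (r_p + r_a)/2 = 7830.2 km = 7.830×10⁶ m.
Vis-viva: v² = μ(2/r − 1/a) = 2.203×10¹³ × (7.298×10⁻⁷ − 1.277×10⁻⁷) = 1.327×10⁷ m²/s².
v = 3642 m/s.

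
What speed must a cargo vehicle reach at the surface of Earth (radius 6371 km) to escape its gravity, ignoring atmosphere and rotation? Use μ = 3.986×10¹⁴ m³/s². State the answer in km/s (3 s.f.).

r = R = 6.371×10⁶ m.
Escape speed v_esc = √(2μ/r) = √(2 × 3.986×10¹⁴ / 6.371×10⁶) = √(1.251×10⁸) = 11190 m/s.
= 11.19 km/s.

v_esc ≈ 11.2 km/s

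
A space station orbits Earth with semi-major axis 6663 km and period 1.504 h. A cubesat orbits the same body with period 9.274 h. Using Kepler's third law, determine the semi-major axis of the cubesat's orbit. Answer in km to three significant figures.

a₂ ≈ 22400 km

Kepler's third law: a³ ∝ T², so a₂ = a₁ (T₂/T₁)^(2/3).
T₂/T₁ = 6.166, (T₂/T₁)^(2/3) = 3.363.
a₂ = 6663 × 3.363 = 22410 km.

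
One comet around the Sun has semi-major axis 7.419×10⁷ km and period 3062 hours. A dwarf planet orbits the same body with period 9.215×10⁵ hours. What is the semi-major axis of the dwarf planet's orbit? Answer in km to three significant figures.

a₂ ≈ 3.33×10⁹ km

Kepler's third law: a³ ∝ T², so a₂ = a₁ (T₂/T₁)^(2/3).
T₂/T₁ = 300.9, (T₂/T₁)^(2/3) = 44.91.
a₂ = 7.419×10⁷ × 44.91 = 3.332×10⁹ km.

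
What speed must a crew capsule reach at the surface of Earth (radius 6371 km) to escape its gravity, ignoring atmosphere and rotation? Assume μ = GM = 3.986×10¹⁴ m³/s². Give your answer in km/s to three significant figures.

r = R = 6.371×10⁶ m.
Escape speed v_esc = √(2μ/r) = √(2 × 3.986×10¹⁴ / 6.371×10⁶) = √(1.251×10⁸) = 11190 m/s.
= 11.19 km/s.

v_esc ≈ 11.2 km/s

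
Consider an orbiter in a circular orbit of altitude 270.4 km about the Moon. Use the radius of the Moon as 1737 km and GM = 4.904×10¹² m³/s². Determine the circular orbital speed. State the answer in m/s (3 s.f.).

v ≈ 1560 m/s

r = 1737 + 270.4 = 2007.4 km = 2.0074×10⁶ m.
For a circular orbit v = √(μ/r) = √(4.904×10¹² / 2.007×10⁶) = √(2.443×10⁶) = 1563 m/s.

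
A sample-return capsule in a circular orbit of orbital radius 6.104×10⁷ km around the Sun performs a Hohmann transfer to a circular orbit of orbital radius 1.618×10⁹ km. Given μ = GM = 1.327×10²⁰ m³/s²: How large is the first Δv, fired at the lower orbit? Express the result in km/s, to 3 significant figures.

Δv ≈ 18.1 km/s

r₁ = 6.104×10⁷ km = 6.104×10¹⁰ m.
r₂ = 1.618×10⁹ km = 1.618×10¹² m.
Transfer ellipse a_t = (r₁ + r₂)/2 = 8.395×10¹¹ m.
At r₁: circular v_c1 = √(μ/r₁) = 46630 m/s; transfer-perihelion v_p = √[μ(2/r₁ − 1/a_t)] = 64730 m/s.
Δv₁ = v_p − v_c1 = 18100 m/s.
= 18.10 km/s.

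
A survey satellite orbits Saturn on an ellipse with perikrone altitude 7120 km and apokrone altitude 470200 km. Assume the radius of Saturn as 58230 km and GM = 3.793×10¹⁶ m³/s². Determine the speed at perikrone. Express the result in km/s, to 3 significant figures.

r_p = 58230 + 7120 = 65350 km = 6.5350×10⁷ m.
r_a = 58230 + 470200 = 528430 km = 5.2843×10⁸ m.
Semi-major axis a = (r_p + r_a)/2 = 2.9689×10⁵ km = 2.969×10⁸ m.
Vis-viva: v² = μ(2/r − 1/a) = 3.793×10¹⁶ × (3.060×10⁻⁸ − 3.368×10⁻⁹) = 1.033×10⁹ m²/s².
v = 32140 m/s = 32.14 km/s.

v ≈ 32.1 km/s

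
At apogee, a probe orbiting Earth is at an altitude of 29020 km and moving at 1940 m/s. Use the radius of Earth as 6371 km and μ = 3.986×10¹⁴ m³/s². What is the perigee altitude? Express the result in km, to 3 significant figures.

perigee altitude ≈ 728 km

r_a = 6371 + 29020 = 35391 km = 3.539×10⁷ m.
Specific energy ε = v²/2 − μ/r = -9.381×10⁶ J/kg, so a = −μ/(2ε) = 2.125×10⁷ m.
The apsides satisfy r_p + r_a = 2a, so the perigee radius is 2a − r_a = 7.099×10⁶ m = 7099.4 km.
Perigee altitude = 7099.4 − 6371 = 728.36 km.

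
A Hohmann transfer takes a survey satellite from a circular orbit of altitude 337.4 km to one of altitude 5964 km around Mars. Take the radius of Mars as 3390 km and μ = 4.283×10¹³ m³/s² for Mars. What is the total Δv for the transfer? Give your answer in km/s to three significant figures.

r₁ = 3390 + 337.4 = 3727.4 km = 3.7274×10⁶ m.
r₂ = 3390 + 5964 = 9354.0 km = 9.3540×10⁶ m.
Transfer ellipse a_t = (r₁ + r₂)/2 = 6.541×10⁶ m.
At r₁: circular v_c1 = √(μ/r₁) = 3390 m/s; transfer-periapsis v_p = √[μ(2/r₁ − 1/a_t)] = 4054 m/s.
Δv₁ = v_p − v_c1 = 664.0 m/s.
At r₂: circular v_c2 = √(μ/r₂) = 2140 m/s; transfer-apoapsis v_a = √[μ(2/r₂ − 1/a_t)] = 1615 m/s.
Δv₂ = v_c2 − v_a = 524.5 m/s.
Total Δv = Δv₁ + Δv₂ = 1188 m/s = 1.188 km/s.

Δv_total ≈ 1.19 km/s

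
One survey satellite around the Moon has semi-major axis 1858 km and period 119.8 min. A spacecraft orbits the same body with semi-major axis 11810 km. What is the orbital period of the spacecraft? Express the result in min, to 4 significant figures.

Kepler's third law: T² ∝ a³, so T₂ = T₁ (a₂/a₁)^(3/2).
a₂/a₁ = 6.356, (a₂/a₁)^(3/2) = 16.03.
T₂ = 119.8 × 16.03 = 1920 min.

T₂ ≈ 1920 min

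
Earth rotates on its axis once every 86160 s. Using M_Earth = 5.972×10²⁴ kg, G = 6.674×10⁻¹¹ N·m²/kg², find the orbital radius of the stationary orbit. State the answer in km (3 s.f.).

μ = GM = 6.674×10⁻¹¹ × 5.972×10²⁴ = 3.986×10¹⁴ m³/s².
A synchronous orbit has period T, so by Kepler's third law a = (μT²/4π²)^(1/3).
μT²/4π² = 3.986×10¹⁴ × (8.616×10⁴)² / 39.48 = 7.495×10²² m³.
a = 4.216×10⁷ m = 42162 km.

r_sync ≈ 42200 km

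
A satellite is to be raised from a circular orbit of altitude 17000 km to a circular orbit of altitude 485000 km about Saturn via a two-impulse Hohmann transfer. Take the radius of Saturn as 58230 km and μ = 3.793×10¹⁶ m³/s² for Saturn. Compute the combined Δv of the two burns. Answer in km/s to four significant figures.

Δv_total ≈ 11.54 km/s

r₁ = 58230 + 17000 = 75230 km = 7.5230×10⁷ m.
r₂ = 58230 + 485000 = 543230 km = 5.4323×10⁸ m.
Transfer ellipse a_t = (r₁ + r₂)/2 = 3.092×10⁸ m.
At r₁: circular v_c1 = √(μ/r₁) = 22450 m/s; transfer-perikrone v_p = √[μ(2/r₁ − 1/a_t)] = 29760 m/s.
Δv₁ = v_p − v_c1 = 7307 m/s.
At r₂: circular v_c2 = √(μ/r₂) = 8356 m/s; transfer-apokrone v_a = √[μ(2/r₂ − 1/a_t)] = 4121 m/s.
Δv₂ = v_c2 − v_a = 4235 m/s.
Total Δv = Δv₁ + Δv₂ = 11540 m/s = 11.54 km/s.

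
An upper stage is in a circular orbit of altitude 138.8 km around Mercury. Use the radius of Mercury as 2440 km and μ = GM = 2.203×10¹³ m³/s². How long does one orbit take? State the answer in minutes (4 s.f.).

T ≈ 92.39 minutes

r = 2440 + 138.8 = 2578.8 km = 2.5788×10⁶ m.
Kepler's third law: T = 2π√(r³/μ) = 2π√((2.579×10⁶)³ / 2.203×10¹³).
r³/μ = 7.785×10⁵ s², so T = 2π × 8.823×10² = 5.544×10³ s.
Converting: 5.544×10³ s ÷ 60.00 = 92.39 minutes.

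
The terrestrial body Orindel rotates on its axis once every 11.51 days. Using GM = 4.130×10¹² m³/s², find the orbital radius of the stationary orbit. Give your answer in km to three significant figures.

r_sync ≈ 46900 km

T = 11.51 days = 9.945×10⁵ s.
A synchronous orbit has period T, so by Kepler's third law a = (μT²/4π²)^(1/3).
μT²/4π² = 4.130×10¹² × (9.945×10⁵)² / 39.48 = 1.035×10²³ m³.
a = 4.695×10⁷ m = 46945 km.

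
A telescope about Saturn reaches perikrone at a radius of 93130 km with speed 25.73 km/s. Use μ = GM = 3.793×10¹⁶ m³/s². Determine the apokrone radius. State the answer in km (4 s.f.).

apokrone radius ≈ 4.042×10⁵ km

r_p = 9.313×10⁷ m.
Specific energy ε = v²/2 − μ/r = -7.626×10⁷ J/kg, so a = −μ/(2ε) = 2.487×10⁸ m.
The apsides satisfy r_p + r_a = 2a, so the apokrone radius is 2a − r_p = 4.042×10⁸ m = 4.0422×10⁵ km.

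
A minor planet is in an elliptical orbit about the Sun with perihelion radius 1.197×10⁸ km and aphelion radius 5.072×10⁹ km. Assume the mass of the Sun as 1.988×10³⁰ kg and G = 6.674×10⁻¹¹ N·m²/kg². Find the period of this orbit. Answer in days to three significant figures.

T ≈ 26400 days

μ = GM = 6.674×10⁻¹¹ × 1.988×10³⁰ = 1.327×10²⁰ m³/s².
Semi-major axis a = (r_p + r_a)/2 = (1.1970×10⁸ + 5.0720×10⁹)/2 = 2.5958×10⁹ km = 2.596×10¹² m.
By Kepler's third law T = 2π√(a³/μ) = 2π × 3.631×10⁸ = 2.281×10⁹ s.
= 26400 days.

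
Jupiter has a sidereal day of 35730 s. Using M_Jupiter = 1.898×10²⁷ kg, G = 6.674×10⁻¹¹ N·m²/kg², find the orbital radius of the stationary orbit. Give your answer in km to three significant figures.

μ = GM = 6.674×10⁻¹¹ × 1.898×10²⁷ = 1.267×10¹⁷ m³/s².
A synchronous orbit has period T, so by Kepler's third law a = (μT²/4π²)^(1/3).
μT²/4π² = 1.267×10¹⁷ × (3.573×10⁴)² / 39.48 = 4.096×10²⁴ m³.
a = 1.600×10⁸ m = 1.6000×10⁵ km.

r_sync ≈ 1.60×10⁵ km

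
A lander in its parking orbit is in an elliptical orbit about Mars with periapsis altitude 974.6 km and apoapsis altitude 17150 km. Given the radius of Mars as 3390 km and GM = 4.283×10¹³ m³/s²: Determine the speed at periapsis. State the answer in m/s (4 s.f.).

r_p = 3390 + 974.6 = 4364.6 km = 4.3646×10⁶ m.
r_a = 3390 + 17150 = 20540 km = 2.0540×10⁷ m.
Semi-major axis a = (r_p + r_a)/2 = 12452 km = 1.245×10⁷ m.
Vis-viva: v² = μ(2/r − 1/a) = 4.283×10¹³ × (4.582×10⁻⁷ − 8.031×10⁻⁸) = 1.619×10⁷ m²/s².
v = 4023 m/s.

v ≈ 4023 m/s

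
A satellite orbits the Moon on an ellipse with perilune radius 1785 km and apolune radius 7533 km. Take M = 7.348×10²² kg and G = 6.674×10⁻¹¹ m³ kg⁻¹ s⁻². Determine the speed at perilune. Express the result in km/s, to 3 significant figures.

v ≈ 2.11 km/s

μ = GM = 6.674×10⁻¹¹ × 7.348×10²² = 4.904×10¹² m³/s².
Semi-major axis a = (r_p + r_a)/2 = 4659.0 km = 4.659×10⁶ m.
Vis-viva: v² = μ(2/r − 1/a) = 4.904×10¹² × (1.120×10⁻⁶ − 2.146×10⁻⁷) = 4.442×10⁶ m²/s².
v = 2108 m/s = 2.108 km/s.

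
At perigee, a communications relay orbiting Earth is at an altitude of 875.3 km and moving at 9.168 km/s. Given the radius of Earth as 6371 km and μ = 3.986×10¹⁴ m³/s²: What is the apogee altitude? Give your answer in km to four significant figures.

apogee altitude ≈ 17090 km

r_p = 6371 + 875.3 = 7246.3 km = 7.246×10⁶ m.
Specific energy ε = v²/2 − μ/r = -1.298×10⁷ J/kg, so a = −μ/(2ε) = 1.535×10⁷ m.
The apsides satisfy r_p + r_a = 2a, so the apogee radius is 2a − r_p = 2.346×10⁷ m = 23459 km.
Apogee altitude = 23459 − 6371 = 17088 km.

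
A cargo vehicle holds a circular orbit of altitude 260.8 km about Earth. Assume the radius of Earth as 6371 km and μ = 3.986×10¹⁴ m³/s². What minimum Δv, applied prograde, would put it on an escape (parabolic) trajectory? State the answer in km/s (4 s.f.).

r = 6371 + 260.8 = 6631.8 km = 6.6318×10⁶ m.
Circular speed v_c = √(μ/r) = 7753 m/s.
Escape speed v_esc = √(2μ/r) = √2 × v_c = 10960 m/s.
Δv = v_esc − v_c = 3211 m/s = 3.211 km/s.

Δv ≈ 3.211 km/s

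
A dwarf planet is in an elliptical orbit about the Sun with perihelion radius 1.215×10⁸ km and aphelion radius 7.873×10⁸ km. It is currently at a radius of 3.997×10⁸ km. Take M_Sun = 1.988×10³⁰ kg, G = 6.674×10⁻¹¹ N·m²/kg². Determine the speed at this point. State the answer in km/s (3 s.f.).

v ≈ 19.3 km/s

μ = GM = 6.674×10⁻¹¹ × 1.988×10³⁰ = 1.327×10²⁰ m³/s².
Semi-major axis a = (r_p + r_a)/2 = 4.5440×10⁸ km = 4.544×10¹¹ m.
Vis-viva: v² = μ(2/r − 1/a) = 1.327×10²⁰ × (5.004×10⁻¹² − 2.201×10⁻¹²) = 3.719×10⁸ m²/s².
v = 19280 m/s = 19.28 km/s.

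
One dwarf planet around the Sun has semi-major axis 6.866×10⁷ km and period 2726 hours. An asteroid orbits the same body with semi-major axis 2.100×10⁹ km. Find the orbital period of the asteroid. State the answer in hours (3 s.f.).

Kepler's third law: T² ∝ a³, so T₂ = T₁ (a₂/a₁)^(3/2).
a₂/a₁ = 30.59, (a₂/a₁)^(3/2) = 169.2.
T₂ = 2726 × 169.2 = 4.611×10⁵ hours.

T₂ ≈ 4.61×10⁵ hours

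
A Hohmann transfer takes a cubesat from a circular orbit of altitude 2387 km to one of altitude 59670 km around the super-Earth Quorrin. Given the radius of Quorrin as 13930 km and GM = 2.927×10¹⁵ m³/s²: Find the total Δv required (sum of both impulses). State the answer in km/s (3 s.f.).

r₁ = 13930 + 2387 = 16317 km = 1.6317×10⁷ m.
r₂ = 13930 + 59670 = 73600 km = 7.3600×10⁷ m.
Transfer ellipse a_t = (r₁ + r₂)/2 = 4.496×10⁷ m.
At r₁: circular v_c1 = √(μ/r₁) = 13390 m/s; transfer-periapsis v_p = √[μ(2/r₁ − 1/a_t)] = 17140 m/s.
Δv₁ = v_p − v_c1 = 3743 m/s.
At r₂: circular v_c2 = √(μ/r₂) = 6306 m/s; transfer-apoapsis v_a = √[μ(2/r₂ − 1/a_t)] = 3799 m/s.
Δv₂ = v_c2 − v_a = 2507 m/s.
Total Δv = Δv₁ + Δv₂ = 6250 m/s = 6.250 km/s.

Δv_total ≈ 6.25 km/s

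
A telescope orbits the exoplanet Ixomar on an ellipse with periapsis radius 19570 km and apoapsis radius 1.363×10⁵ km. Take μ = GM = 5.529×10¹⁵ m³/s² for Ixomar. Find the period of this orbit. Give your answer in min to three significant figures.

T ≈ 969 min

Semi-major axis a = (r_p + r_a)/2 = (19570 + 1.3630×10⁵)/2 = 77935 km = 7.794×10⁷ m.
By Kepler's third law T = 2π√(a³/μ) = 2π × 9.253×10³ = 5.814×10⁴ s.
= 969.0 min.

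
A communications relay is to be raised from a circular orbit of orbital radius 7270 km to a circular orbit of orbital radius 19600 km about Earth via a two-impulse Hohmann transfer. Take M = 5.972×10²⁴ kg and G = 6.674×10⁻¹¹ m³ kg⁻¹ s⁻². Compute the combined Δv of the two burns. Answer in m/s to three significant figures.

μ = GM = 6.674×10⁻¹¹ × 5.972×10²⁴ = 3.986×10¹⁴ m³/s².
r₁ = 7270 km = 7.270×10⁶ m.
r₂ = 19600 km = 1.960×10⁷ m.
Transfer ellipse a_t = (r₁ + r₂)/2 = 1.344×10⁷ m.
At r₁: circular v_c1 = √(μ/r₁) = 7404 m/s; transfer-perigee v_p = √[μ(2/r₁ − 1/a_t)] = 8943 m/s.
Δv₁ = v_p − v_c1 = 1539 m/s.
At r₂: circular v_c2 = √(μ/r₂) = 4509 m/s; transfer-apogee v_a = √[μ(2/r₂ − 1/a_t)] = 3317 m/s.
Δv₂ = v_c2 − v_a = 1192 m/s.
Total Δv = Δv₁ + Δv₂ = 2731 m/s.

Δv_total ≈ 2730 m/s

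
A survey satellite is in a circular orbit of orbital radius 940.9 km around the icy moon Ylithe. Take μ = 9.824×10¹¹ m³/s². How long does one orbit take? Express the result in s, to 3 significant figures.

T ≈ 5790 s

r = 940.9 km = 9.409×10⁵ m.
Kepler's third law: T = 2π√(r³/μ) = 2π√((9.409×10⁵)³ / 9.824×10¹¹).
r³/μ = 8.479×10⁵ s², so T = 2π × 9.208×10² = 5.786×10³ s.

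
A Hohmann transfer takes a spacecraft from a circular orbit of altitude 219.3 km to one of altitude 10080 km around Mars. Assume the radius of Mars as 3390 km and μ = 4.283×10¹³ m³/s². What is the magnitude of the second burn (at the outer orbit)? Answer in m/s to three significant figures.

Δv ≈ 624 m/s

r₁ = 3390 + 219.3 = 3609.3 km = 3.6093×10⁶ m.
r₂ = 3390 + 10080 = 13470 km = 1.3470×10⁷ m.
Transfer ellipse a_t = (r₁ + r₂)/2 = 8.540×10⁶ m.
At r₁: circular v_c1 = √(μ/r₁) = 3445 m/s; transfer-periapsis v_p = √[μ(2/r₁ − 1/a_t)] = 4326 m/s.
At r₂: circular v_c2 = √(μ/r₂) = 1783 m/s; transfer-apoapsis v_a = √[μ(2/r₂ − 1/a_t)] = 1159 m/s.
Δv₂ = v_c2 − v_a = 623.9 m/s.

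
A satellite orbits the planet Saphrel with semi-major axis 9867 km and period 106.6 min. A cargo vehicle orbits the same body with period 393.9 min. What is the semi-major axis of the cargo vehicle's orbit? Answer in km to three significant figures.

a₂ ≈ 23600 km

Kepler's third law: a³ ∝ T², so a₂ = a₁ (T₂/T₁)^(2/3).
T₂/T₁ = 3.695, (T₂/T₁)^(2/3) = 2.390.
a₂ = 9867 × 2.390 = 23580 km.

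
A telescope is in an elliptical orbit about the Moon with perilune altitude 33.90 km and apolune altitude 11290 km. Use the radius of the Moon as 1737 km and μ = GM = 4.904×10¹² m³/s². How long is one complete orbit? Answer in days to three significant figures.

T ≈ 0.661 days

r_p = 1737 + 33.90 = 1770.9 km = 1.7709×10⁶ m.
r_a = 1737 + 11290 = 13027 km = 1.3027×10⁷ m.
Semi-major axis a = (r_p + r_a)/2 = (1770.9 + 13027)/2 = 7398.9 km = 7.399×10⁶ m.
By Kepler's third law T = 2π√(a³/μ) = 2π × 9.088×10³ = 5.710×10⁴ s.
= 0.6609 days.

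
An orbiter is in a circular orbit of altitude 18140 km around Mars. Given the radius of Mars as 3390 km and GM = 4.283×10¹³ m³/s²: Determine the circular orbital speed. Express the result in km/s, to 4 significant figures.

v ≈ 1.410 km/s

r = 3390 + 18140 = 21530 km = 2.1530×10⁷ m.
For a circular orbit v = √(μ/r) = √(4.283×10¹³ / 2.153×10⁷) = √(1.989×10⁶) = 1410 m/s.
That is 1.410 km/s.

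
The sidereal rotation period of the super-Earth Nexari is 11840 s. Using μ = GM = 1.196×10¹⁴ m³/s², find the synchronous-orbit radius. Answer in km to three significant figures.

r_sync ≈ 7520 km

A synchronous orbit has period T, so by Kepler's third law a = (μT²/4π²)^(1/3).
μT²/4π² = 1.196×10¹⁴ × (1.184×10⁴)² / 39.48 = 4.247×10²⁰ m³.
a = 7.517×10⁶ m = 7516.7 km.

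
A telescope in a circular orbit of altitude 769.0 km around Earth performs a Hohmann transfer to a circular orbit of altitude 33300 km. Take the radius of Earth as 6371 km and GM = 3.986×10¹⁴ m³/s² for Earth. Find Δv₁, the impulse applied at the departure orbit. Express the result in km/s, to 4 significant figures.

Δv ≈ 2.256 km/s

r₁ = 6371 + 769.0 = 7140.0 km = 7.1400×10⁶ m.
r₂ = 6371 + 33300 = 39671 km = 3.9671×10⁷ m.
Transfer ellipse a_t = (r₁ + r₂)/2 = 2.341×10⁷ m.
At r₁: circular v_c1 = √(μ/r₁) = 7472 m/s; transfer-perigee v_p = √[μ(2/r₁ − 1/a_t)] = 9727 m/s.
Δv₁ = v_p − v_c1 = 2256 m/s.
= 2.256 km/s.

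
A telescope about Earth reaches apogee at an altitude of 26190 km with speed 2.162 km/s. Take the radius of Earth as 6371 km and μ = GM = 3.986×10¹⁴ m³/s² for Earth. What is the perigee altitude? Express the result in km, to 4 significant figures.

perigee altitude ≈ 1312 km

r_a = 6371 + 26190 = 32561 km = 3.256×10⁷ m.
Specific energy ε = v²/2 − μ/r = -9.905×10⁶ J/kg, so a = −μ/(2ε) = 2.012×10⁷ m.
The apsides satisfy r_p + r_a = 2a, so the perigee radius is 2a − r_a = 7.683×10⁶ m = 7683.3 km.
Perigee altitude = 7683.3 − 6371 = 1312.3 km.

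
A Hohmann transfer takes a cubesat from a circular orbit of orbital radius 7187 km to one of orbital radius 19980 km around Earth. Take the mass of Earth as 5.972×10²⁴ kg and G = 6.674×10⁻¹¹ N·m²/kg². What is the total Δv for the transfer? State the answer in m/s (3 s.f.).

Δv_total ≈ 2800 m/s

μ = GM = 6.674×10⁻¹¹ × 5.972×10²⁴ = 3.986×10¹⁴ m³/s².
r₁ = 7187 km = 7.187×10⁶ m.
r₂ = 19980 km = 1.998×10⁷ m.
Transfer ellipse a_t = (r₁ + r₂)/2 = 1.358×10⁷ m.
At r₁: circular v_c1 = √(μ/r₁) = 7447 m/s; transfer-perigee v_p = √[μ(2/r₁ − 1/a_t)] = 9032 m/s.
Δv₁ = v_p − v_c1 = 1585 m/s.
At r₂: circular v_c2 = √(μ/r₂) = 4466 m/s; transfer-apogee v_a = √[μ(2/r₂ − 1/a_t)] = 3249 m/s.
Δv₂ = v_c2 − v_a = 1218 m/s.
Total Δv = Δv₁ + Δv₂ = 2802 m/s.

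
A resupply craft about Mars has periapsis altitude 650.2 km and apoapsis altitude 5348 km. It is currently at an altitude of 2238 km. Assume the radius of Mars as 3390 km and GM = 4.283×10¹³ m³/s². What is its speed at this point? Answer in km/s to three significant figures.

v ≈ 2.92 km/s

r_p = 3390 + 650.2 = 4040.2 km = 4.0402×10⁶ m.
r_a = 3390 + 5348 = 8738.0 km = 8.7380×10⁶ m.
r = 3390 + 2238 = 5628.0 km = 5.628×10⁶ m.
Semi-major axis a = (r_p + r_a)/2 = 6389.1 km = 6.389×10⁶ m.
Vis-viva: v² = μ(2/r − 1/a) = 4.283×10¹³ × (3.554×10⁻⁷ − 1.565×10⁻⁷) = 8.517×10⁶ m²/s².
v = 2918 m/s = 2.918 km/s.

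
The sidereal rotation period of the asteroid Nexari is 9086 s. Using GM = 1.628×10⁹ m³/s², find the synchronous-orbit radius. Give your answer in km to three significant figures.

A synchronous orbit has period T, so by Kepler's third law a = (μT²/4π²)^(1/3).
μT²/4π² = 1.628×10⁹ × (9.086×10³)² / 39.48 = 3.404×10¹⁵ m³.
a = 1.504×10⁵ m = 150.43 km.

r_sync ≈ 150 km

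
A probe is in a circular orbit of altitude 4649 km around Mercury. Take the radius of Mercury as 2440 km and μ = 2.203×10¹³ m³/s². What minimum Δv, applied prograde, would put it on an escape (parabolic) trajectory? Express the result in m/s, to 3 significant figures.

Δv ≈ 730 m/s

r = 2440 + 4649 = 7089.0 km = 7.0890×10⁶ m.
Circular speed v_c = √(μ/r) = 1763 m/s.
Escape speed v_esc = √(2μ/r) = √2 × v_c = 2493 m/s.
Δv = v_esc − v_c = 730.2 m/s.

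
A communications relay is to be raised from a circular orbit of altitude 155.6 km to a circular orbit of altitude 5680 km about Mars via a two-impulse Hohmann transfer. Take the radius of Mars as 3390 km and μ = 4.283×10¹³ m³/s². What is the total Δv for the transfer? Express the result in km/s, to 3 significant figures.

r₁ = 3390 + 155.6 = 3545.6 km = 3.5456×10⁶ m.
r₂ = 3390 + 5680 = 9070.0 km = 9.0700×10⁶ m.
Transfer ellipse a_t = (r₁ + r₂)/2 = 6.308×10⁶ m.
At r₁: circular v_c1 = √(μ/r₁) = 3476 m/s; transfer-periapsis v_p = √[μ(2/r₁ − 1/a_t)] = 4168 m/s.
Δv₁ = v_p − v_c1 = 692.1 m/s.
At r₂: circular v_c2 = √(μ/r₂) = 2173 m/s; transfer-apoapsis v_a = √[μ(2/r₂ − 1/a_t)] = 1629 m/s.
Δv₂ = v_c2 − v_a = 543.8 m/s.
Total Δv = Δv₁ + Δv₂ = 1236 m/s = 1.236 km/s.

Δv_total ≈ 1.24 km/s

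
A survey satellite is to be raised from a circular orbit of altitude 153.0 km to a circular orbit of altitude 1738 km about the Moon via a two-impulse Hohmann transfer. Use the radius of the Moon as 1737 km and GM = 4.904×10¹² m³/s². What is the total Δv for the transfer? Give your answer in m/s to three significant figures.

r₁ = 1737 + 153.0 = 1890.0 km = 1.8900×10⁶ m.
r₂ = 1737 + 1738 = 3475.0 km = 3.4750×10⁶ m.
Transfer ellipse a_t = (r₁ + r₂)/2 = 2.682×10⁶ m.
At r₁: circular v_c1 = √(μ/r₁) = 1611 m/s; transfer-perilune v_p = √[μ(2/r₁ − 1/a_t)] = 1833 m/s.
Δv₁ = v_p − v_c1 = 222.6 m/s.
At r₂: circular v_c2 = √(μ/r₂) = 1188 m/s; transfer-apolune v_a = √[μ(2/r₂ − 1/a_t)] = 997.1 m/s.
Δv₂ = v_c2 − v_a = 190.8 m/s.
Total Δv = Δv₁ + Δv₂ = 413.4 m/s.

Δv_total ≈ 413 m/s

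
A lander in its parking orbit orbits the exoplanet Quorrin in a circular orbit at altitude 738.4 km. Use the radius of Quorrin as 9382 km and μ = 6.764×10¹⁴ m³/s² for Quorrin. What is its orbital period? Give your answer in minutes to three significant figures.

T ≈ 130 minutes

r = 9382 + 738.4 = 10120 km = 1.0120×10⁷ m.
Kepler's third law: T = 2π√(r³/μ) = 2π√((1.012×10⁷)³ / 6.764×10¹⁴).
r³/μ = 1.532×10⁶ s², so T = 2π × 1.238×10³ = 7.778×10³ s.
Converting: 7.778×10³ s ÷ 60.00 = 129.6 minutes.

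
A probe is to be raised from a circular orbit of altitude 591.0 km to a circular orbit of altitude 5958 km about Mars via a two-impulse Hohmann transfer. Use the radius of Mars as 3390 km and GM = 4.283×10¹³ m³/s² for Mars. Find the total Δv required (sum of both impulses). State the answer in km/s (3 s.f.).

Δv_total ≈ 1.09 km/s

r₁ = 3390 + 591.0 = 3981.0 km = 3.9810×10⁶ m.
r₂ = 3390 + 5958 = 9348.0 km = 9.3480×10⁶ m.
Transfer ellipse a_t = (r₁ + r₂)/2 = 6.664×10⁶ m.
At r₁: circular v_c1 = √(μ/r₁) = 3280 m/s; transfer-periapsis v_p = √[μ(2/r₁ − 1/a_t)] = 3885 m/s.
Δv₁ = v_p − v_c1 = 604.6 m/s.
At r₂: circular v_c2 = √(μ/r₂) = 2140 m/s; transfer-apoapsis v_a = √[μ(2/r₂ − 1/a_t)] = 1654 m/s.
Δv₂ = v_c2 − v_a = 486.1 m/s.
Total Δv = Δv₁ + Δv₂ = 1091 m/s = 1.091 km/s.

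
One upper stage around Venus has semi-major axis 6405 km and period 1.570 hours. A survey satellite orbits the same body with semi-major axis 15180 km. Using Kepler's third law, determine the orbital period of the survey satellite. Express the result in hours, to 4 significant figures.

T₂ ≈ 5.728 hours

Kepler's third law: T² ∝ a³, so T₂ = T₁ (a₂/a₁)^(3/2).
a₂/a₁ = 2.370, (a₂/a₁)^(3/2) = 3.649.
T₂ = 1.570 × 3.649 = 5.728 hours.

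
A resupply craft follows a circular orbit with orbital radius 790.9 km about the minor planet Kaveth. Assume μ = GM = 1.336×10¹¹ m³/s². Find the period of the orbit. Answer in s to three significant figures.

r = 790.9 km = 7.909×10⁵ m.
Kepler's third law: T = 2π√(r³/μ) = 2π√((7.909×10⁵)³ / 1.336×10¹¹).
r³/μ = 3.703×10⁶ s², so T = 2π × 1.924×10³ = 1.209×10⁴ s.

T ≈ 12100 s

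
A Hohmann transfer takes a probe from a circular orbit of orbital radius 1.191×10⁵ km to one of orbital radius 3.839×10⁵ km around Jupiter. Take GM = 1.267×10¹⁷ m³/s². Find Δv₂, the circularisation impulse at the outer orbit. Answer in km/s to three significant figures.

Δv ≈ 5.67 km/s

r₁ = 1.191×10⁵ km = 1.191×10⁸ m.
r₂ = 3.839×10⁵ km = 3.839×10⁸ m.
Transfer ellipse a_t = (r₁ + r₂)/2 = 2.515×10⁸ m.
At r₁: circular v_c1 = √(μ/r₁) = 32620 m/s; transfer-perijove v_p = √[μ(2/r₁ − 1/a_t)] = 40300 m/s.
At r₂: circular v_c2 = √(μ/r₂) = 18170 m/s; transfer-apojove v_a = √[μ(2/r₂ − 1/a_t)] = 12500 m/s.
Δv₂ = v_c2 − v_a = 5665 m/s.
= 5.665 km/s.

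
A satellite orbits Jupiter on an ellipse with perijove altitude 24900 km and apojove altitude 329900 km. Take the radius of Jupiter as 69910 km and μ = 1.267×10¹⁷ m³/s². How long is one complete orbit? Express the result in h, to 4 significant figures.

T ≈ 19.07 h

r_p = 69910 + 24900 = 94810 km = 9.4810×10⁷ m.
r_a = 69910 + 329900 = 399810 km = 3.9981×10⁸ m.
Semi-major axis a = (r_p + r_a)/2 = (94810 + 3.9981×10⁵)/2 = 2.4731×10⁵ km = 2.473×10⁸ m.
By Kepler's third law T = 2π√(a³/μ) = 2π × 1.093×10⁴ = 6.865×10⁴ s.
= 19.07 h.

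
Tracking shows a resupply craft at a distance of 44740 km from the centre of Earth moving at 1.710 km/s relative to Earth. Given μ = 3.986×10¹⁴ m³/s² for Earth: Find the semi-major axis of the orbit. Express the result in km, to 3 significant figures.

a ≈ 26800 km

r = 4.474×10⁷ m.
Specific orbital energy ε = v²/2 − μ/r = (1710)²/2 − 3.986×10¹⁴/4.474×10⁷ = -7.447×10⁶ J/kg.
Since ε = −μ/(2a), a = −μ/(2ε) = 2.676×10⁷ m = 26762 km.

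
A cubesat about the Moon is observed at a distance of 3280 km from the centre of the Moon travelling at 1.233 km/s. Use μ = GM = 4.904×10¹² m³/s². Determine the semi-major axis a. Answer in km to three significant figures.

r = 3.280×10⁶ m.
Specific orbital energy ε = v²/2 − μ/r = (1233)²/2 − 4.904×10¹²/3.280×10⁶ = -7.350×10⁵ J/kg.
Since ε = −μ/(2a), a = −μ/(2ε) = 3.336×10⁶ m = 3336.2 km.

a ≈ 3340 km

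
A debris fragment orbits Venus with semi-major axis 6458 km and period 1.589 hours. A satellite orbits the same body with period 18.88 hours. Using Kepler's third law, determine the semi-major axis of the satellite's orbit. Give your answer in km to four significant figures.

a₂ ≈ 33630 km

Kepler's third law: a³ ∝ T², so a₂ = a₁ (T₂/T₁)^(2/3).
T₂/T₁ = 11.88, (T₂/T₁)^(2/3) = 5.207.
a₂ = 6458 × 5.207 = 33630 km.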